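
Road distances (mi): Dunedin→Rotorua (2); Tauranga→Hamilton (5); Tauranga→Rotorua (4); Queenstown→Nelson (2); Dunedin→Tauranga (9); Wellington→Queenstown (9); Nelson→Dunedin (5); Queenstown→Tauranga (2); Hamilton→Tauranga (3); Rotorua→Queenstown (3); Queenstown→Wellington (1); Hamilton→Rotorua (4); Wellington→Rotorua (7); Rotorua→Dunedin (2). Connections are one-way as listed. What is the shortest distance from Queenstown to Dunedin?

7

A few of the Queenstown→Dunedin routes:
Queenstown → Wellington → Rotorua → Dunedin: 1 + 7 + 2 = 10
Queenstown → Tauranga → Rotorua → Dunedin: 2 + 4 + 2 = 8
Queenstown → Nelson → Dunedin: 2 + 5 = 7
Best route has total 7 mi.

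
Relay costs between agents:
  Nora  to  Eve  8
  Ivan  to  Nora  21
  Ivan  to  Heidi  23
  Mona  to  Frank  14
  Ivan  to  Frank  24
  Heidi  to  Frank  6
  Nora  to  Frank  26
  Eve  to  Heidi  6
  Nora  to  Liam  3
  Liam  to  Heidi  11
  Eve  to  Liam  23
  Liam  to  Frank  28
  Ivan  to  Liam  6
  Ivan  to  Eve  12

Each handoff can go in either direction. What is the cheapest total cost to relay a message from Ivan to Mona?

37

Checking several routes:
Ivan → Heidi → Frank → Mona: 23 + 6 + 14 = 43
Ivan → Frank → Mona: 24 + 14 = 38
Ivan → Eve → Heidi → Frank → Mona: 12 + 6 + 6 + 14 = 38
Ivan → Liam → Nora → Eve → Heidi → Frank → Mona: 6 + 3 + 8 + 6 + 6 + 14 = 43
Ivan → Liam → Heidi → Frank → Mona: 6 + 11 + 6 + 14 = 37
Shortest: 37.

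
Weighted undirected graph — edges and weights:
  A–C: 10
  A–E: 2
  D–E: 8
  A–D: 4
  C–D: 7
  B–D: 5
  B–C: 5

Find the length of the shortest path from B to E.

11

Some routes from B to E:
B -> D -> A -> E: 5 + 4 + 2 = 11
B -> C -> D -> A -> E: 5 + 7 + 4 + 2 = 18
B -> D -> C -> A -> E: 5 + 7 + 10 + 2 = 24
B -> C -> A -> E: 5 + 10 + 2 = 17
B -> D -> E: 5 + 8 = 13
B -> C -> D -> E: 5 + 7 + 8 = 20
The minimum is 11.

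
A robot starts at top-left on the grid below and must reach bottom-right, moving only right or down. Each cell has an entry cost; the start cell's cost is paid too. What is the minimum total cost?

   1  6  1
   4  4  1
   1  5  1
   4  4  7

Best path: r0c0→r0c1→r0c2→r1c2→r2c2→r3c2
Cost: 1 + 6 + 1 + 1 + 1 + 7 = 17

17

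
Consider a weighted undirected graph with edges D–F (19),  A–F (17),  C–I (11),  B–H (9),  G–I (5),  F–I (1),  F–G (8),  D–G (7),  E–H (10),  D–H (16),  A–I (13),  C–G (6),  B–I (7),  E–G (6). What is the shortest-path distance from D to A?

Checking several routes:
D-G-F-A: 7 + 8 + 17 = 32
D-G-I-F-A: 7 + 5 + 1 + 17 = 30
D-G-I-A: 7 + 5 + 13 = 25
D-F-I-A: 19 + 1 + 13 = 33
D-G-F-I-A: 7 + 8 + 1 + 13 = 29
Shortest: 25.

25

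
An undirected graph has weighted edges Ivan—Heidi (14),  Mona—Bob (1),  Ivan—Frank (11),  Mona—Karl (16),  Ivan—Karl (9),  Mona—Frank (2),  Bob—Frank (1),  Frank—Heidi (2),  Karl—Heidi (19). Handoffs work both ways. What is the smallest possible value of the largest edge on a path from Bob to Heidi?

A few of the Bob→Heidi routes:
Bob-Frank-Ivan-Heidi: max(1, 11, 14) = 14
Bob-Mona-Frank-Heidi: max(1, 2, 2) = 2
Bob-Frank-Heidi: max(1, 2) = 2
Bob-Mona-Frank-Ivan-Heidi: max(1, 2, 11, 14) = 14
Best route has worst link 2.

2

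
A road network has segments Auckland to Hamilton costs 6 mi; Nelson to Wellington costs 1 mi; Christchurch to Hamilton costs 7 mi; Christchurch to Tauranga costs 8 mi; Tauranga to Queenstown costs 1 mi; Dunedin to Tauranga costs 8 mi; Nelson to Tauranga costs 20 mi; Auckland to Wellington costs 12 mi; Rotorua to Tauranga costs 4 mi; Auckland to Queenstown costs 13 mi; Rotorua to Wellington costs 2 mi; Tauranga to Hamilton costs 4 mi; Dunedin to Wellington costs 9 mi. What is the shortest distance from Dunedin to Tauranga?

Checking several routes:
Dunedin → Wellington → Auckland → Hamilton → Tauranga: 9 + 12 + 6 + 4 = 31
Dunedin → Tauranga: 8
Dunedin → Wellington → Nelson → Tauranga: 9 + 1 + 20 = 30
Dunedin → Wellington → Rotorua → Tauranga: 9 + 2 + 4 = 15
The minimum is 8 mi.

8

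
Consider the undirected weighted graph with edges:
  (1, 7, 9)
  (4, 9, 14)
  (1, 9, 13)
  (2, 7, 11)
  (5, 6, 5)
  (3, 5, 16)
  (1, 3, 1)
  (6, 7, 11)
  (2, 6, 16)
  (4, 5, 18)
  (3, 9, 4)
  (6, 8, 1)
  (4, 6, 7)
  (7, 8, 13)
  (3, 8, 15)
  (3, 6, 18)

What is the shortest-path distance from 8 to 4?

Checking several routes:
8-7-6-4: 13 + 11 + 7 = 31
8-3-9-4: 15 + 4 + 14 = 33
8-6-4: 1 + 7 = 8
8-6-5-4: 1 + 5 + 18 = 24
Best route has total 8.

8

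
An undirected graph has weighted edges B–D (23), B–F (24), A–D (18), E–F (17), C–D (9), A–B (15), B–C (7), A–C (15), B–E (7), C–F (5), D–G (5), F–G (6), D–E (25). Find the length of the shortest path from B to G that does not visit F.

Paths from B to G avoiding F:
B-C-D-G: 7 + 9 + 5 = 21
B-E-D-G: 7 + 25 + 5 = 37
B-A-D-G: 15 + 18 + 5 = 38
B-A-C-D-G: 15 + 15 + 9 + 5 = 44
B-C-A-D-G: 7 + 15 + 18 + 5 = 45
B-D-G: 23 + 5 = 28
The minimum is 21.

21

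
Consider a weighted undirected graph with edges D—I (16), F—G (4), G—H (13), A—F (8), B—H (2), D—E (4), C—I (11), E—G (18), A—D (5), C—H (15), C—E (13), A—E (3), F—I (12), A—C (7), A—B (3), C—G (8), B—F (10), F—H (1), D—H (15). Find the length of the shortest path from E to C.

10

Some routes from E to C:
E -> C: 13
E -> D -> A -> C: 4 + 5 + 7 = 16
E -> A -> C: 3 + 7 = 10
The minimum is 10.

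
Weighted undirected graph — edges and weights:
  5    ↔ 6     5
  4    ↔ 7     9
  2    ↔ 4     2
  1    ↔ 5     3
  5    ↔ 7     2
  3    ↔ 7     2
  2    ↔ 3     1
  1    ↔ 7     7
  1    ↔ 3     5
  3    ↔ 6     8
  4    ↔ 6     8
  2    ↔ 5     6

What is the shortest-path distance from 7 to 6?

7

Some routes from 7 to 6:
7 -> 3 -> 2 -> 4 -> 6: 2 + 1 + 2 + 8 = 13
7 -> 5 -> 6: 2 + 5 = 7
7 -> 3 -> 6: 2 + 8 = 10
7 -> 3 -> 2 -> 5 -> 6: 2 + 1 + 6 + 5 = 14
Best route has total 7.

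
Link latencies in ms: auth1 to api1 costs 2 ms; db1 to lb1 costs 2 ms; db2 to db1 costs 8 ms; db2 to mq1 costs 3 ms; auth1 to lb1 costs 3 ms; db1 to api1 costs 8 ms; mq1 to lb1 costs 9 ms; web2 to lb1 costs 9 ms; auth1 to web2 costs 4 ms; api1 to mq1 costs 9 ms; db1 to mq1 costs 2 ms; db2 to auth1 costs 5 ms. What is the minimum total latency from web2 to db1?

Checking several routes:
web2 → lb1 → db1: 9 + 2 = 11
web2 → auth1 → api1 → db1: 4 + 2 + 8 = 14
web2 → auth1 → db2 → mq1 → db1: 4 + 5 + 3 + 2 = 14
web2 → auth1 → lb1 → db1: 4 + 3 + 2 = 9
Best route has total 9 ms.

9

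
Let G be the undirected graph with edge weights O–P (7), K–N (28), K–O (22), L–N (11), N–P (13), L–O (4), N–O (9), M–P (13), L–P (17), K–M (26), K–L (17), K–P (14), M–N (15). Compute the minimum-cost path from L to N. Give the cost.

11

Comparing a few candidate routes:
L → P → N: 17 + 13 = 30
L → N: 11
L → O → P → N: 4 + 7 + 13 = 24
L → O → N: 4 + 9 = 13
The minimum is 11.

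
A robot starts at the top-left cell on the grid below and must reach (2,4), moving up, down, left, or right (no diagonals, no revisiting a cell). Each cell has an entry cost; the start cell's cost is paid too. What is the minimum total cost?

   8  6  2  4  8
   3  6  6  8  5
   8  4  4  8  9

42

One optimal route is r0c0→r0c1→r0c2→r0c3→r0c4→r1c4→r2c4.
Its cost is 8 + 6 + 2 + 4 + 8 + 5 + 9 = 42.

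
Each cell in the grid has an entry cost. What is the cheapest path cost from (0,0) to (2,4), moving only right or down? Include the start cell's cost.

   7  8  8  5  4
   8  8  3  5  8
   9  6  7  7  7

45

Take r0c0→r0c1→r0c2→r1c2→r1c3→r2c3→r2c4 for a total of 7 + 8 + 8 + 3 + 5 + 7 + 7 = 45.
For comparison, the top-then-right route costs 47.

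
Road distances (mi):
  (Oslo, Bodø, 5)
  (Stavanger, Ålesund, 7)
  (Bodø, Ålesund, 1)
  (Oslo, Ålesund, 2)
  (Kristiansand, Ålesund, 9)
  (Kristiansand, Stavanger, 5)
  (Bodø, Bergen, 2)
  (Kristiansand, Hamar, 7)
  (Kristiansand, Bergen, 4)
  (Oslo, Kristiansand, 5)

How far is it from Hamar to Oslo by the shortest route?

Checking several routes:
Hamar - Kristiansand - Stavanger - Ålesund - Oslo: 7 + 5 + 7 + 2 = 21
Hamar - Kristiansand - Bergen - Bodø - Ålesund - Oslo: 7 + 4 + 2 + 1 + 2 = 16
Hamar - Kristiansand - Ålesund - Bodø - Oslo: 7 + 9 + 1 + 5 = 22
Hamar - Kristiansand - Ålesund - Oslo: 7 + 9 + 2 = 18
Hamar - Kristiansand - Oslo: 7 + 5 = 12
Hamar - Kristiansand - Bergen - Bodø - Oslo: 7 + 4 + 2 + 5 = 18
Best route has total 12 mi.

12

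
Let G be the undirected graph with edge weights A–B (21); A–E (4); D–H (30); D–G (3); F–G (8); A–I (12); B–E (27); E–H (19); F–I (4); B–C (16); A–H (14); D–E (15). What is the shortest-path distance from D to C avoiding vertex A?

Paths from D to C avoiding A:
D - H - E - B - C: 30 + 19 + 27 + 16 = 92
D - E - B - C: 15 + 27 + 16 = 58
Best route has total 58.

58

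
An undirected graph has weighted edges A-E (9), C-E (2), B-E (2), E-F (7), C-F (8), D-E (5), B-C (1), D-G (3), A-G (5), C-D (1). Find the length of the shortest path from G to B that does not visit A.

Paths from G to B avoiding A:
G -> D -> E -> F -> C -> B: 3 + 5 + 7 + 8 + 1 = 24
G -> D -> C -> E -> B: 3 + 1 + 2 + 2 = 8
G -> D -> C -> F -> E -> B: 3 + 1 + 8 + 7 + 2 = 21
G -> D -> C -> B: 3 + 1 + 1 = 5
G -> D -> E -> C -> B: 3 + 5 + 2 + 1 = 11
G -> D -> E -> B: 3 + 5 + 2 = 10
The minimum is 5.

5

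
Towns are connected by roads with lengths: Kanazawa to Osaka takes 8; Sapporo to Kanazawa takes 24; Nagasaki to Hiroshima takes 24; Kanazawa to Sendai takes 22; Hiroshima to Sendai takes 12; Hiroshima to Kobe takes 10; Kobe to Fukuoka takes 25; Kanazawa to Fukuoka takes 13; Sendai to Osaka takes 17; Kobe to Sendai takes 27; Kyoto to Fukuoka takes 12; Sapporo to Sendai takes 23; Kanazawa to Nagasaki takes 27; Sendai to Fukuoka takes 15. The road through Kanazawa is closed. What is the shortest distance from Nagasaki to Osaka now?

Paths from Nagasaki to Osaka avoiding Kanazawa:
Nagasaki - Hiroshima - Kobe - Fukuoka - Sendai - Osaka: 24 + 10 + 25 + 15 + 17 = 91
Nagasaki - Hiroshima - Kobe - Sendai - Osaka: 24 + 10 + 27 + 17 = 78
Nagasaki - Hiroshima - Sendai - Osaka: 24 + 12 + 17 = 53
The minimum is 53.

53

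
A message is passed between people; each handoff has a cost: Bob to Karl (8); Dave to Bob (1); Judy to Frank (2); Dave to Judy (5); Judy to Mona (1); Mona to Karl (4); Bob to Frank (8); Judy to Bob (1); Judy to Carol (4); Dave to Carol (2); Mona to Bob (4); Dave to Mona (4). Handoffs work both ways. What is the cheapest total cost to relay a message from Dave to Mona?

Some routes from Dave to Mona:
Dave-Bob-Mona: 1 + 4 = 5
Dave-Mona: 4
Dave-Bob-Judy-Mona: 1 + 1 + 1 = 3
Best route has total 3.

3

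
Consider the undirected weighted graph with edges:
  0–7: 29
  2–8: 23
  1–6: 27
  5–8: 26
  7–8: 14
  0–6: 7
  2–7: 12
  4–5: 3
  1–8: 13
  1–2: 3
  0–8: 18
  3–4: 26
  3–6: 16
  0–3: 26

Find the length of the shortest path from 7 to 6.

Checking several routes:
7→2→1→6: 12 + 3 + 27 = 42
7→0→6: 29 + 7 = 36
7→8→0→6: 14 + 18 + 7 = 39
Best route has total 36.

36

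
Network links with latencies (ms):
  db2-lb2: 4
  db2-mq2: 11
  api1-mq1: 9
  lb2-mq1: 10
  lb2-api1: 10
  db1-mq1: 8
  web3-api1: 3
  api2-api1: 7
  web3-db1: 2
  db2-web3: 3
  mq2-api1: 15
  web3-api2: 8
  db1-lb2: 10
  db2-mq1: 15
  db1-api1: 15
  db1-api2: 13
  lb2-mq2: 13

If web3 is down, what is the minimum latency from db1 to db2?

14

A few of the db1→db2 routes:
db1-mq1-lb2-db2: 8 + 10 + 4 = 22
db1-api1-lb2-db2: 15 + 10 + 4 = 29
db1-lb2-db2: 10 + 4 = 14
db1-mq1-db2: 8 + 15 = 23
Shortest: 14 ms.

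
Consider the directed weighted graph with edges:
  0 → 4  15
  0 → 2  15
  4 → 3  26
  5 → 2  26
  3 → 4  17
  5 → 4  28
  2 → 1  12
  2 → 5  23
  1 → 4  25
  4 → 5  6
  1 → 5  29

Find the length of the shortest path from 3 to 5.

Routes from 3 to 5:
3 - 4 - 5: 17 + 6 = 23
Shortest: 23.

23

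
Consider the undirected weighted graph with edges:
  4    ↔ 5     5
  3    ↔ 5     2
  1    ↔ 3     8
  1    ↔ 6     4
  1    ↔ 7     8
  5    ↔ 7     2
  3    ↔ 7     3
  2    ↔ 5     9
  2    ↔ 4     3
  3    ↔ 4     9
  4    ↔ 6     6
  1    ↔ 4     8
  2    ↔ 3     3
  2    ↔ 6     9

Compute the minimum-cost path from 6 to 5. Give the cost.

11

Checking several routes:
6 → 1 → 7 → 5: 4 + 8 + 2 = 14
6 → 4 → 5: 6 + 5 = 11
6 → 2 → 3 → 5: 9 + 3 + 2 = 14
6 → 2 → 3 → 7 → 5: 9 + 3 + 3 + 2 = 17
6 → 1 → 3 → 5: 4 + 8 + 2 = 14
6 → 4 → 2 → 3 → 5: 6 + 3 + 3 + 2 = 14
The minimum is 11.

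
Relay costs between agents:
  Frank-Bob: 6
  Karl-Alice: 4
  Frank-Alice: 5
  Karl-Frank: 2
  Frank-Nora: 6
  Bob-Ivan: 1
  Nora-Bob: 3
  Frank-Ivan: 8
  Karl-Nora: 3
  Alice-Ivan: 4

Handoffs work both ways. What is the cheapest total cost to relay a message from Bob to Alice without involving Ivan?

10

Checking several routes:
Bob - Nora - Frank - Alice: 3 + 6 + 5 = 14
Bob - Frank - Alice: 6 + 5 = 11
Bob - Nora - Karl - Alice: 3 + 3 + 4 = 10
Bob - Nora - Karl - Frank - Alice: 3 + 3 + 2 + 5 = 13
Bob - Frank - Karl - Alice: 6 + 2 + 4 = 12
Shortest: 10.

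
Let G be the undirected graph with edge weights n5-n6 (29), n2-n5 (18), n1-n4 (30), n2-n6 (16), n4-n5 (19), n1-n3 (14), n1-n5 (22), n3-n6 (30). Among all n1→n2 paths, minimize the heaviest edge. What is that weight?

22

Checking several routes:
n1→n5→n6→n2: max(22, 29, 16) = 29
n1→n3→n6→n5→n2: max(14, 30, 29, 18) = 30
n1→n5→n2: max(22, 18) = 22
The minimum achievable maximum is 22.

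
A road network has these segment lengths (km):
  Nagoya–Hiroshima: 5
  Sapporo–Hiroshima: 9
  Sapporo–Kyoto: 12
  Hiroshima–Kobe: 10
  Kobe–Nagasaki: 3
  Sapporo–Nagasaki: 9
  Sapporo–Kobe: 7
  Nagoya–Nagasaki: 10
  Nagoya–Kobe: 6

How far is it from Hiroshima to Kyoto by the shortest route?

Some routes from Hiroshima to Kyoto:
Hiroshima → Sapporo → Kyoto: 9 + 12 = 21
Hiroshima → Kobe → Sapporo → Kyoto: 10 + 7 + 12 = 29
Hiroshima → Kobe → Nagasaki → Sapporo → Kyoto: 10 + 3 + 9 + 12 = 34
Hiroshima → Nagoya → Kobe → Sapporo → Kyoto: 5 + 6 + 7 + 12 = 30
Shortest: 21 km.

21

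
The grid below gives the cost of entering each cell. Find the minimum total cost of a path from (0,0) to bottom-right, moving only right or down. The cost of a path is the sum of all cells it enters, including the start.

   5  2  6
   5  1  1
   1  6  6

Path [0,0] → [0,1] → [1,1] → [1,2] → [2,2]: 5 + 2 + 1 + 1 + 6 = 15.
For comparison, the top-then-right route costs 20.

15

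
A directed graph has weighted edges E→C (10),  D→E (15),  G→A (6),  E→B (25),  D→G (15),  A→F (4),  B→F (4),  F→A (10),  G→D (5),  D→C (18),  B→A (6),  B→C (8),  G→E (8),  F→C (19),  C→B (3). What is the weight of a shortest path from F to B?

22

Routes from F to B:
F -> C -> B: 19 + 3 = 22
The minimum is 22.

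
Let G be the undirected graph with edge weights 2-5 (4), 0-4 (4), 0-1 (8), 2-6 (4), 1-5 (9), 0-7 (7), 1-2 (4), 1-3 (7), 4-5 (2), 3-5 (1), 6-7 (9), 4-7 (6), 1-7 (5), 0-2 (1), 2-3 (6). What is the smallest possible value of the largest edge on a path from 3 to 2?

4

Comparing a few candidate routes:
3-5-4-0-2: max(1, 2, 4, 1) = 4
3-5-4-7-1-2: max(1, 2, 6, 5, 4) = 6
3-5-2: max(1, 4) = 4
Smallest bottleneck: 4.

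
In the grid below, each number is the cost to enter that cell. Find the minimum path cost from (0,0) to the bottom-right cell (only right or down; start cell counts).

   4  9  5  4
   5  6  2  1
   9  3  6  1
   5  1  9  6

25

Cheapest: r0c0 → r1c0 → r1c1 → r1c2 → r1c3 → r2c3 → r3c3
  4 + 5 + 6 + 2 + 1 + 1 + 6 = 25
(Top row then right column would cost 30.)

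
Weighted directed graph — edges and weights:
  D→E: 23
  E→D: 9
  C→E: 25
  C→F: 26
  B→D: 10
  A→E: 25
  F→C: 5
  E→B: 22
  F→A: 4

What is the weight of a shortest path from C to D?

Comparing a few candidate routes:
C-E-B-D: 25 + 22 + 10 = 57
C-F-A-E-D: 26 + 4 + 25 + 9 = 64
C-E-D: 25 + 9 = 34
The minimum is 34.

34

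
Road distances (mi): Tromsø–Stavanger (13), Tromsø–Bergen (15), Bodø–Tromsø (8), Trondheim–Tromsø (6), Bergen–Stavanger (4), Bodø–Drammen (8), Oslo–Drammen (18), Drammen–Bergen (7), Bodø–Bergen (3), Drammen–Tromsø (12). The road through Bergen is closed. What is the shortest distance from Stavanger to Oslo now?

Candidate routes:
Stavanger -> Tromsø -> Drammen -> Oslo: 13 + 12 + 18 = 43
Stavanger -> Tromsø -> Bodø -> Drammen -> Oslo: 13 + 8 + 8 + 18 = 47
The minimum is 43 mi.

43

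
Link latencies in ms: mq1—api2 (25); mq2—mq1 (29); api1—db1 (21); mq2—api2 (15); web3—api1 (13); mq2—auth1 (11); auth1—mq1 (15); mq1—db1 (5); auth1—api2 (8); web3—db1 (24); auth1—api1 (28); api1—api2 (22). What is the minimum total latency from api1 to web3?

A few of the api1→web3 routes:
api1-api2-auth1-mq1-db1-web3: 22 + 8 + 15 + 5 + 24 = 74
api1-web3: 13
api1-db1-web3: 21 + 24 = 45
api1-auth1-mq1-db1-web3: 28 + 15 + 5 + 24 = 72
Shortest: 13 ms.

13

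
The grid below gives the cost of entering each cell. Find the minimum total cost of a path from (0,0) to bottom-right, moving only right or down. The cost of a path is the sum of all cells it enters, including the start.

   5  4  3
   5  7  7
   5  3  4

22

One optimal route is r0c0→r1c0→r2c0→r2c1→r2c2.
Its cost is 5 + 5 + 5 + 3 + 4 = 22.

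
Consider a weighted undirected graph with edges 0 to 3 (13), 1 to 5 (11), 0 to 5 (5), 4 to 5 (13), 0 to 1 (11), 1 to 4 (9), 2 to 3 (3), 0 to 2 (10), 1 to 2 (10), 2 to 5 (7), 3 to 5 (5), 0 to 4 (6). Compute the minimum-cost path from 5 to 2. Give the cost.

7

A few of the 5→2 routes:
5-1-2: 11 + 10 = 21
5-3-2: 5 + 3 = 8
5-0-3-2: 5 + 13 + 3 = 21
5-0-1-2: 5 + 11 + 10 = 26
5-2: 7
5-0-2: 5 + 10 = 15
The minimum is 7.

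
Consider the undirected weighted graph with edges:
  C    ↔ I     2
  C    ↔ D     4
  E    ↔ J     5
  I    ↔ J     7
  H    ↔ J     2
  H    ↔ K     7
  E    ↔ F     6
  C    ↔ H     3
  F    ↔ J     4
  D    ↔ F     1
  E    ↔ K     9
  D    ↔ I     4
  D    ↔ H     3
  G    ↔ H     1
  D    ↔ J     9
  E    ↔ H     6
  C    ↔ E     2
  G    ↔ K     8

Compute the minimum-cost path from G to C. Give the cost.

Comparing a few candidate routes:
G - H - D - C: 1 + 3 + 4 = 8
G - H - C: 1 + 3 = 4
G - H - E - C: 1 + 6 + 2 = 9
Shortest: 4.

4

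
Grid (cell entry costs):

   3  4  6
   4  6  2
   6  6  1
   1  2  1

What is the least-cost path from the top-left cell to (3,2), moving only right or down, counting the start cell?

Take r0c0 r0c1 r0c2 r1c2 r2c2 r3c2 for a total of 3 + 4 + 6 + 2 + 1 + 1 = 17.

17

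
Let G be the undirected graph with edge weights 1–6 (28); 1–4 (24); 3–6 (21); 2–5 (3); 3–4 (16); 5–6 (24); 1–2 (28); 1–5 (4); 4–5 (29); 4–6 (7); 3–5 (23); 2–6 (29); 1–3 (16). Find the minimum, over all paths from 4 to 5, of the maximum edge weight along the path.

16

Comparing a few candidate routes:
4-6-3-5: max(7, 21, 23) = 23
4-3-5: max(16, 23) = 23
4-3-1-5: max(16, 16, 4) = 16
4-6-3-1-5: max(7, 21, 16, 4) = 21
4-3-6-5: max(16, 21, 24) = 24
The minimum achievable maximum is 16.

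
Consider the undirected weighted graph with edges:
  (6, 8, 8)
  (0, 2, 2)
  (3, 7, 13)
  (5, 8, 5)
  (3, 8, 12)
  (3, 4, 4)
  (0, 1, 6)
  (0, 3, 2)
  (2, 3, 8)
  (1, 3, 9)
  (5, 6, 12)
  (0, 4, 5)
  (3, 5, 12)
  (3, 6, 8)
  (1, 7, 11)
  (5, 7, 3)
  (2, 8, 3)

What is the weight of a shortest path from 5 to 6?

Comparing a few candidate routes:
5 -> 8 -> 6: 5 + 8 = 13
5 -> 3 -> 6: 12 + 8 = 20
5 -> 6: 12
Best route has total 12.

12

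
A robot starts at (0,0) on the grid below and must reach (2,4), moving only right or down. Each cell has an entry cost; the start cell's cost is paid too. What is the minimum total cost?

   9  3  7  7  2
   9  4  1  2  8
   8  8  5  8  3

Take [0,0] [0,1] [1,1] [1,2] [1,3] [1,4] [2,4] for a total of 9 + 3 + 4 + 1 + 2 + 8 + 3 = 30.

30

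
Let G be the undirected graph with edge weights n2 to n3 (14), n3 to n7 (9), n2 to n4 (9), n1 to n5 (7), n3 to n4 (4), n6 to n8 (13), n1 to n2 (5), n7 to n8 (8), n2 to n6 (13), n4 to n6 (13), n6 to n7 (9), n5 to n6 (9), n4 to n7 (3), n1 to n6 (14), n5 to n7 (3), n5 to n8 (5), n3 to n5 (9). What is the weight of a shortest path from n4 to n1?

Checking several routes:
n4 - n7 - n5 - n1: 3 + 3 + 7 = 13
n4 - n2 - n1: 9 + 5 = 14
n4 - n7 - n8 - n5 - n1: 3 + 8 + 5 + 7 = 23
n4 - n3 - n2 - n1: 4 + 14 + 5 = 23
n4 - n3 - n5 - n1: 4 + 9 + 7 = 20
The minimum is 13.

13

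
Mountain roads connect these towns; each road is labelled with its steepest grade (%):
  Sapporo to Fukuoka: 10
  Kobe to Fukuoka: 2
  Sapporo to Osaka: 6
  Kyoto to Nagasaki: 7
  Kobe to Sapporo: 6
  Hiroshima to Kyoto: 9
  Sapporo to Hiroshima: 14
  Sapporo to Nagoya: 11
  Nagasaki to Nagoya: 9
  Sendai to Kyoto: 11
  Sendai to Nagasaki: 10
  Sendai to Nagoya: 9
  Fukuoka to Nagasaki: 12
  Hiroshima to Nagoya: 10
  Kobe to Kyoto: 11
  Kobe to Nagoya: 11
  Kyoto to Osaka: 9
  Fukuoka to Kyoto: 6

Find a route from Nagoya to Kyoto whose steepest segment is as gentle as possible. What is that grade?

Comparing a few candidate routes:
Nagoya-Nagasaki-Sendai-Kyoto: max(9, 10, 11) = 11
Nagoya-Kobe-Kyoto: max(11, 11) = 11
Nagoya-Hiroshima-Kyoto: max(10, 9) = 10
Nagoya-Nagasaki-Kyoto: max(9, 7) = 9
Nagoya-Sendai-Nagasaki-Kyoto: max(9, 10, 7) = 10
Smallest bottleneck: 9%.

9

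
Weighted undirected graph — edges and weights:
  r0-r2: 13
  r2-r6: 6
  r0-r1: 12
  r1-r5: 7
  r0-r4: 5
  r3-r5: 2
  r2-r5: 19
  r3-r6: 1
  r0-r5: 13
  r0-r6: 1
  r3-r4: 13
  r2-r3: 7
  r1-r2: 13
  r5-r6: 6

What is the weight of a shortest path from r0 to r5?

4

A few of the r0→r5 routes:
r0-r6-r5: 1 + 6 = 7
r0-r5: 13
r0-r6-r3-r5: 1 + 1 + 2 = 4
The minimum is 4.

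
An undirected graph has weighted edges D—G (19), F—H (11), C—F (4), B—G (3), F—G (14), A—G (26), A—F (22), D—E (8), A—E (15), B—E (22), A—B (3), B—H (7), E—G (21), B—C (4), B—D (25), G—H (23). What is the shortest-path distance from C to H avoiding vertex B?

15

Some routes from C to H avoiding B:
C -> F -> G -> H: 4 + 14 + 23 = 41
C -> F -> H: 4 + 11 = 15
C -> F -> A -> G -> H: 4 + 22 + 26 + 23 = 75
The minimum is 15.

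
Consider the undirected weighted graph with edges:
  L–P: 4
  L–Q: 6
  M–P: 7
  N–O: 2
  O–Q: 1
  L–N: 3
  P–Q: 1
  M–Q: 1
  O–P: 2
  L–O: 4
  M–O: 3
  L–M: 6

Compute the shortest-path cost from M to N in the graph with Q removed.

5

Comparing a few candidate routes:
M - L - O - N: 6 + 4 + 2 = 12
M - L - N: 6 + 3 = 9
M - O - N: 3 + 2 = 5
M - P - O - N: 7 + 2 + 2 = 11
M - O - L - N: 3 + 4 + 3 = 10
Shortest: 5.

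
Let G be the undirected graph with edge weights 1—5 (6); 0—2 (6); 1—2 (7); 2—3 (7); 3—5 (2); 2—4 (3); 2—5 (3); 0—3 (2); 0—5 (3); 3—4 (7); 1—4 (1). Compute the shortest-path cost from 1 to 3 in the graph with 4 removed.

A few of the 1→3 routes:
1 -> 5 -> 0 -> 3: 6 + 3 + 2 = 11
1 -> 2 -> 5 -> 3: 7 + 3 + 2 = 12
1 -> 5 -> 3: 6 + 2 = 8
Shortest: 8.

8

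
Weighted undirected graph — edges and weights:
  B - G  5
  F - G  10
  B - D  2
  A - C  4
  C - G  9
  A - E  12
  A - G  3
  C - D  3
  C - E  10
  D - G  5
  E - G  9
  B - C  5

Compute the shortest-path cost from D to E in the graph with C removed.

14

Checking several routes:
D → G → E: 5 + 9 = 14
D → B → G → E: 2 + 5 + 9 = 16
D → G → A → E: 5 + 3 + 12 = 20
Best route has total 14.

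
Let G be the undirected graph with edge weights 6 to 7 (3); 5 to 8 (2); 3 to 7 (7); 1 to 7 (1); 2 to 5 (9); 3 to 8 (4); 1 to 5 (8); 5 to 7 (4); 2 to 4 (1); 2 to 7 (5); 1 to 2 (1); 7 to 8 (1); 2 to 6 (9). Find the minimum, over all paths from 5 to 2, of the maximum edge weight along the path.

2

Checking several routes:
5 - 8 - 3 - 7 - 1 - 2: max(2, 4, 7, 1, 1) = 7
5 - 8 - 7 - 1 - 2: max(2, 1, 1, 1) = 2
5 - 7 - 2: max(4, 5) = 5
5 - 8 - 7 - 2: max(2, 1, 5) = 5
5 - 7 - 1 - 2: max(4, 1, 1) = 4
5 - 8 - 3 - 7 - 2: max(2, 4, 7, 5) = 7
The minimum achievable maximum is 2.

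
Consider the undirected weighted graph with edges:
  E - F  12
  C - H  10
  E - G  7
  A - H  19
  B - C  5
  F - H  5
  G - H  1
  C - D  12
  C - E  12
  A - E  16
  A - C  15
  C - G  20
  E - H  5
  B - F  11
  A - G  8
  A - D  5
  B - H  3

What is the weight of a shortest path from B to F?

8

Comparing a few candidate routes:
B → H → F: 3 + 5 = 8
B → C → H → F: 5 + 10 + 5 = 20
B → F: 11
The minimum is 8.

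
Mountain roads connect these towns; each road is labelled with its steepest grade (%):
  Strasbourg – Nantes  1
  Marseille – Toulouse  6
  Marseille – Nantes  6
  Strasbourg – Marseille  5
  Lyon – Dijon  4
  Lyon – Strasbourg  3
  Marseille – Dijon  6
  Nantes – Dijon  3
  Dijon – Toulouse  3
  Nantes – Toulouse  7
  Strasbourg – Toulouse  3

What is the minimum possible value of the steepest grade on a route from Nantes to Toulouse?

3

Comparing a few candidate routes:
Nantes - Strasbourg - Lyon - Dijon - Toulouse: max(1, 3, 4, 3) = 4
Nantes - Strasbourg - Toulouse: max(1, 3) = 3
Nantes - Dijon - Toulouse: max(3, 3) = 3
Smallest bottleneck: 3%.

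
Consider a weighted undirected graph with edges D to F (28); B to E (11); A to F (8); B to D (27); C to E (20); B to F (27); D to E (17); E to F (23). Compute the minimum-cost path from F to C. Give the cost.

43

Routes from F to C:
F → B → D → E → C: 27 + 27 + 17 + 20 = 91
F → D → E → C: 28 + 17 + 20 = 65
F → D → B → E → C: 28 + 27 + 11 + 20 = 86
F → E → C: 23 + 20 = 43
F → B → E → C: 27 + 11 + 20 = 58
The minimum is 43.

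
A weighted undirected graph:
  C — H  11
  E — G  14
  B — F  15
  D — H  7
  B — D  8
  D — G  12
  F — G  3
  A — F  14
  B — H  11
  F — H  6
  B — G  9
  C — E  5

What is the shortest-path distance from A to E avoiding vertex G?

Paths from A to E avoiding G:
A→F→B→H→C→E: 14 + 15 + 11 + 11 + 5 = 56
A→F→H→C→E: 14 + 6 + 11 + 5 = 36
A→F→B→D→H→C→E: 14 + 15 + 8 + 7 + 11 + 5 = 60
Shortest: 36.

36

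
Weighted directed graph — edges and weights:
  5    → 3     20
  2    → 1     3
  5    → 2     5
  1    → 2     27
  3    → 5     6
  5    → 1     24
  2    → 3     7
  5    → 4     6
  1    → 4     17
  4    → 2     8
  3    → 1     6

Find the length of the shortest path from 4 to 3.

15

Routes from 4 to 3:
4→2→3: 8 + 7 = 15
The minimum is 15.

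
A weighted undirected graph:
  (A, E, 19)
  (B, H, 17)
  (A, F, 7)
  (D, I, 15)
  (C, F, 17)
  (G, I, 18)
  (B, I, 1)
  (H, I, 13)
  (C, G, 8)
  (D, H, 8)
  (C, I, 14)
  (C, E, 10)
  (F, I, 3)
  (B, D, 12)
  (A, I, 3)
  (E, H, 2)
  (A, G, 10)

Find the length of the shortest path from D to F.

16

Checking several routes:
D → I → F: 15 + 3 = 18
D → I → A → F: 15 + 3 + 7 = 25
D → B → I → A → F: 12 + 1 + 3 + 7 = 23
D → B → I → F: 12 + 1 + 3 = 16
D → H → I → F: 8 + 13 + 3 = 24
Best route has total 16.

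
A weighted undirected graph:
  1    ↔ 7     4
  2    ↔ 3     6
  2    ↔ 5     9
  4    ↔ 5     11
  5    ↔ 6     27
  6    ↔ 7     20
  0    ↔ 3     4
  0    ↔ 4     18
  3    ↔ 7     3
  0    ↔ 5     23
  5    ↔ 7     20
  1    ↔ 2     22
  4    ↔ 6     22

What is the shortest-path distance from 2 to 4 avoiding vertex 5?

28

Routes from 2 to 4 avoiding 5:
2 → 1 → 7 → 3 → 0 → 4: 22 + 4 + 3 + 4 + 18 = 51
2 → 3 → 0 → 4: 6 + 4 + 18 = 28
2 → 1 → 7 → 6 → 4: 22 + 4 + 20 + 22 = 68
2 → 3 → 7 → 6 → 4: 6 + 3 + 20 + 22 = 51
The minimum is 28.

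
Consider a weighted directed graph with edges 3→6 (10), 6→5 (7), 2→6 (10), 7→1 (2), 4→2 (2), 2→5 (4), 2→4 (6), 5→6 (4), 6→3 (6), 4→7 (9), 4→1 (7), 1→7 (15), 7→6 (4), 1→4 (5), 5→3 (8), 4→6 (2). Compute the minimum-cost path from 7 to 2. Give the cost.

9

Paths from 7 to 2:
7 - 1 - 4 - 2: 2 + 5 + 2 = 9
Best route has total 9.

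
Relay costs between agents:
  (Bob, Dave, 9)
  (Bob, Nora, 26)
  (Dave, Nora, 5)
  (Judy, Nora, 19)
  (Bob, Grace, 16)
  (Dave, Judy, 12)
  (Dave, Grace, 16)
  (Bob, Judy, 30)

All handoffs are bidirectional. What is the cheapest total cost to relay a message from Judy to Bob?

Checking several routes:
Judy -> Dave -> Grace -> Bob: 12 + 16 + 16 = 44
Judy -> Dave -> Nora -> Bob: 12 + 5 + 26 = 43
Judy -> Bob: 30
Judy -> Dave -> Bob: 12 + 9 = 21
Judy -> Nora -> Dave -> Bob: 19 + 5 + 9 = 33
The minimum is 21.

21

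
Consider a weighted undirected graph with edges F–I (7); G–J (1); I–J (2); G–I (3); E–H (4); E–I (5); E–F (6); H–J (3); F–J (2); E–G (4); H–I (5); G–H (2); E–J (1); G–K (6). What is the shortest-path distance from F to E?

Some routes from F to E:
F→J→G→E: 2 + 1 + 4 = 7
F→J→H→E: 2 + 3 + 4 = 9
F→J→G→H→E: 2 + 1 + 2 + 4 = 9
F→J→E: 2 + 1 = 3
F→E: 6
F→J→I→E: 2 + 2 + 5 = 9
Shortest: 3.

3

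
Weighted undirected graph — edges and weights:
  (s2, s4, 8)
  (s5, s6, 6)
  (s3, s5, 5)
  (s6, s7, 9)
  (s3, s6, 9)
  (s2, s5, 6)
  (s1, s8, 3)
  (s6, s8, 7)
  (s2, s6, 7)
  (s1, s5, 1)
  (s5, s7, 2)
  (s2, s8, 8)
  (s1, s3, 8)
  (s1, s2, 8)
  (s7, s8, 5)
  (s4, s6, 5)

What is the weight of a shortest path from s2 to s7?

Comparing a few candidate routes:
s2 → s8 → s7: 8 + 5 = 13
s2 → s1 → s5 → s7: 8 + 1 + 2 = 11
s2 → s5 → s7: 6 + 2 = 8
s2 → s8 → s1 → s5 → s7: 8 + 3 + 1 + 2 = 14
The minimum is 8.

8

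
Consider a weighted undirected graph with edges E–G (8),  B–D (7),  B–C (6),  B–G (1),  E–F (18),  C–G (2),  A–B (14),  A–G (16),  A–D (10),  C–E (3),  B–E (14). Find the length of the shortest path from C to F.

21

A few of the C→F routes:
C -> B -> E -> F: 6 + 14 + 18 = 38
C -> B -> G -> E -> F: 6 + 1 + 8 + 18 = 33
C -> G -> B -> E -> F: 2 + 1 + 14 + 18 = 35
C -> G -> E -> F: 2 + 8 + 18 = 28
C -> B -> A -> G -> E -> F: 6 + 14 + 16 + 8 + 18 = 62
C -> E -> F: 3 + 18 = 21
Best route has total 21.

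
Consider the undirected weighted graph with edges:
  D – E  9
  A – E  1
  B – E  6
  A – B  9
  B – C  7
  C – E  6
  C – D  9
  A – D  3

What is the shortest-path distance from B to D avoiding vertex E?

Paths from B to D avoiding E:
B → C → D: 7 + 9 = 16
B → A → D: 9 + 3 = 12
Best route has total 12.

12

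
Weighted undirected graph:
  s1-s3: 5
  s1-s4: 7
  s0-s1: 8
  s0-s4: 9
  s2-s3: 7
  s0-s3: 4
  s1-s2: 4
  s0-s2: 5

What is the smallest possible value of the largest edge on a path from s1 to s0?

Some routes from s1 to s0:
s1→s2→s3→s0: max(4, 7, 4) = 7
s1→s2→s0: max(4, 5) = 5
s1→s3→s0: max(5, 4) = 5
Smallest bottleneck: 5.

5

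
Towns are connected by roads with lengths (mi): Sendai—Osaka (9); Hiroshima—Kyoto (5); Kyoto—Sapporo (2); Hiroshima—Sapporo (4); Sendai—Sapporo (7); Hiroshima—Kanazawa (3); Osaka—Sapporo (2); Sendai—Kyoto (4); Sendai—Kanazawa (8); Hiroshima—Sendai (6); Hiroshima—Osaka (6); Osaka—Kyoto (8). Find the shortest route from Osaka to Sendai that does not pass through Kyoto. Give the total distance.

Comparing a few candidate routes:
Osaka - Sendai: 9
Osaka - Sapporo - Sendai: 2 + 7 = 9
Osaka - Hiroshima - Sendai: 6 + 6 = 12
Shortest: 9 mi.

9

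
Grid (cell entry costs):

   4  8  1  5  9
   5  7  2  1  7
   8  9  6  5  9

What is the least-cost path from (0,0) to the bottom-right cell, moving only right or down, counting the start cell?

30

Cheapest: [0,0] → [0,1] → [0,2] → [1,2] → [1,3] → [2,3] → [2,4]
  4 + 8 + 1 + 2 + 1 + 5 + 9 = 30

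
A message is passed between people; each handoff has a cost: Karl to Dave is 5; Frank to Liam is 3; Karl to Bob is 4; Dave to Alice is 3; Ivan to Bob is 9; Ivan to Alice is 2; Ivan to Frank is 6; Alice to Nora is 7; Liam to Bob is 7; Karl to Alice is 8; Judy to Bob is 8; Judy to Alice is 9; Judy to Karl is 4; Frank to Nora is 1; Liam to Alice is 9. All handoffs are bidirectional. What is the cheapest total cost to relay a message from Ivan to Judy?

Some routes from Ivan to Judy:
Ivan -> Bob -> Karl -> Judy: 9 + 4 + 4 = 17
Ivan -> Alice -> Judy: 2 + 9 = 11
Ivan -> Alice -> Dave -> Karl -> Judy: 2 + 3 + 5 + 4 = 14
Ivan -> Alice -> Karl -> Judy: 2 + 8 + 4 = 14
The minimum is 11.

11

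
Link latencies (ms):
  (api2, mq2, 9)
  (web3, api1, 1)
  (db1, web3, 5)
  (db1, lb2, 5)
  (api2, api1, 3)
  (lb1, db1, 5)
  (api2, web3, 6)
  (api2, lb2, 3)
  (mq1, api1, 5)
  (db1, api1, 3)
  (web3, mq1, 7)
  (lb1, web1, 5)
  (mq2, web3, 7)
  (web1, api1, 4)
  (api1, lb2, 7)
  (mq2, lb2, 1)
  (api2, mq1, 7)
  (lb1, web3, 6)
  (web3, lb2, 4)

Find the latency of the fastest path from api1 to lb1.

Checking several routes:
api1 -> web3 -> lb1: 1 + 6 = 7
api1 -> api2 -> web3 -> lb1: 3 + 6 + 6 = 15
api1 -> db1 -> lb1: 3 + 5 = 8
api1 -> db1 -> web3 -> lb1: 3 + 5 + 6 = 14
api1 -> web1 -> lb1: 4 + 5 = 9
api1 -> web3 -> db1 -> lb1: 1 + 5 + 5 = 11
Best route has total 7 ms.

7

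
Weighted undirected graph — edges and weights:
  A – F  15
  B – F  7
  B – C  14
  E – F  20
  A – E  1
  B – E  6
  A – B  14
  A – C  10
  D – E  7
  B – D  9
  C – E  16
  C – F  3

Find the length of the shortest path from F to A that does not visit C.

Checking several routes:
F-A: 15
F-E-A: 20 + 1 = 21
F-B-E-A: 7 + 6 + 1 = 14
F-B-A: 7 + 14 = 21
Shortest: 14.

14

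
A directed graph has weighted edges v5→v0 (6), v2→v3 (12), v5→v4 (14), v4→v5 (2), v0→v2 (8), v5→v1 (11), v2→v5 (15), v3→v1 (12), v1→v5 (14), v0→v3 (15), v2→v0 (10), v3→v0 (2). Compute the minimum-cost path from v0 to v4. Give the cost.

37

Paths from v0 to v4:
v0→v2→v3→v1→v5→v4: 8 + 12 + 12 + 14 + 14 = 60
v0→v2→v5→v4: 8 + 15 + 14 = 37
v0→v3→v1→v5→v4: 15 + 12 + 14 + 14 = 55
Best route has total 37.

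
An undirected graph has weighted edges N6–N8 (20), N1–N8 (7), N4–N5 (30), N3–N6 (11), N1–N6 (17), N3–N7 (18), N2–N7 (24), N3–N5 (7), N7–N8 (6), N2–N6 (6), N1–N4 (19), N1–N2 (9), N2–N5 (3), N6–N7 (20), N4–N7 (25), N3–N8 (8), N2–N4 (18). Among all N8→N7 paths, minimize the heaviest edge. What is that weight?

Checking several routes:
N8 -> N1 -> N2 -> N5 -> N3 -> N7: max(7, 9, 3, 7, 18) = 18
N8 -> N7: max(6) = 6
N8 -> N3 -> N7: max(8, 18) = 18
Best route has worst link 6.

6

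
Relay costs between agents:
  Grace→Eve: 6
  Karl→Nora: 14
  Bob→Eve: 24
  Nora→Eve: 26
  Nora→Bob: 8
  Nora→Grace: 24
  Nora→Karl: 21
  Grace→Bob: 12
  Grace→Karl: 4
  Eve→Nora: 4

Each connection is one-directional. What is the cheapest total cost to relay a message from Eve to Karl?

25

Routes from Eve to Karl:
Eve → Nora → Grace → Karl: 4 + 24 + 4 = 32
Eve → Nora → Karl: 4 + 21 = 25
Best route has total 25.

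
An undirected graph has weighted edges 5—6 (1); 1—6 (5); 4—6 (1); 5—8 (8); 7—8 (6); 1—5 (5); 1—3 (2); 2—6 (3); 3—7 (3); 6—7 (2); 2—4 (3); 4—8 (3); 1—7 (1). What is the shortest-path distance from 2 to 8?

6

Checking several routes:
2 -> 4 -> 8: 3 + 3 = 6
2 -> 6 -> 7 -> 8: 3 + 2 + 6 = 11
2 -> 6 -> 4 -> 8: 3 + 1 + 3 = 7
2 -> 6 -> 5 -> 8: 3 + 1 + 8 = 12
2 -> 4 -> 6 -> 7 -> 8: 3 + 1 + 2 + 6 = 12
Shortest: 6.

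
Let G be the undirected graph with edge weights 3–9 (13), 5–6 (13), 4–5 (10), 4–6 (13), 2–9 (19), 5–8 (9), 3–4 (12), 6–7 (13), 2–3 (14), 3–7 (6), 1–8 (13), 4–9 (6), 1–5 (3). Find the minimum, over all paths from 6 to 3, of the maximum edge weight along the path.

Checking several routes:
6 -> 4 -> 3: max(13, 12) = 13
6 -> 5 -> 4 -> 9 -> 3: max(13, 10, 6, 13) = 13
6 -> 5 -> 4 -> 3: max(13, 10, 12) = 13
6 -> 7 -> 3: max(13, 6) = 13
The minimum achievable maximum is 13.

13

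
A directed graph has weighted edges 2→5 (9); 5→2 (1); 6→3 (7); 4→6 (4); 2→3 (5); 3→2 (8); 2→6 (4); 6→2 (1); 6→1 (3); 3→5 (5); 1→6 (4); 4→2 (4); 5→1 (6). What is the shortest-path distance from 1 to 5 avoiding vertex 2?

16

Routes from 1 to 5 avoiding 2:
1-6-3-5: 4 + 7 + 5 = 16
Best route has total 16.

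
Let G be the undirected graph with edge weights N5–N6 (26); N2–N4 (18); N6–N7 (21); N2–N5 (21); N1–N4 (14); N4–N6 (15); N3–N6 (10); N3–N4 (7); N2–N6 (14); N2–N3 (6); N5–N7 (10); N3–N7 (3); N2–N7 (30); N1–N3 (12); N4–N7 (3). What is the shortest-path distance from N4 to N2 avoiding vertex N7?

A few of the N4→N2 routes:
N4 -> N3 -> N2: 7 + 6 = 13
N4 -> N6 -> N2: 15 + 14 = 29
N4 -> N2: 18
N4 -> N6 -> N3 -> N2: 15 + 10 + 6 = 31
Shortest: 13.

13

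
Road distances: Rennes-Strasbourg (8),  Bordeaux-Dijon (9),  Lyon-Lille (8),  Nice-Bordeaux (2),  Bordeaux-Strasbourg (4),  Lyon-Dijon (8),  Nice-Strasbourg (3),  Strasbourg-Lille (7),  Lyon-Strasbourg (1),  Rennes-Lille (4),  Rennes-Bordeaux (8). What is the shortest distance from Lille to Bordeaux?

11

Some routes from Lille to Bordeaux:
Lille -> Strasbourg -> Bordeaux: 7 + 4 = 11
Lille -> Rennes -> Bordeaux: 4 + 8 = 12
Lille -> Lyon -> Strasbourg -> Nice -> Bordeaux: 8 + 1 + 3 + 2 = 14
Lille -> Lyon -> Strasbourg -> Bordeaux: 8 + 1 + 4 = 13
Lille -> Strasbourg -> Nice -> Bordeaux: 7 + 3 + 2 = 12
The minimum is 11.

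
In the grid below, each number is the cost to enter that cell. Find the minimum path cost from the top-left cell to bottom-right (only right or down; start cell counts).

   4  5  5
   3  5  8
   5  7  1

Path r0c0 → r1c0 → r1c1 → r2c1 → r2c2: 4 + 3 + 5 + 7 + 1 = 20.
(Top row then right column would cost 23.)

20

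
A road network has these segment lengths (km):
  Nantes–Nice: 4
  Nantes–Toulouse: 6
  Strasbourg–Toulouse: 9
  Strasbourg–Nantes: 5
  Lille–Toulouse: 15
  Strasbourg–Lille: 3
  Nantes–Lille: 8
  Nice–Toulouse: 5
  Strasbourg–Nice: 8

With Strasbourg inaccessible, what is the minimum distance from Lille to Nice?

12

Candidate routes:
Lille-Toulouse-Nantes-Nice: 15 + 6 + 4 = 25
Lille-Nantes-Nice: 8 + 4 = 12
Lille-Nantes-Toulouse-Nice: 8 + 6 + 5 = 19
Lille-Toulouse-Nice: 15 + 5 = 20
Best route has total 12 km.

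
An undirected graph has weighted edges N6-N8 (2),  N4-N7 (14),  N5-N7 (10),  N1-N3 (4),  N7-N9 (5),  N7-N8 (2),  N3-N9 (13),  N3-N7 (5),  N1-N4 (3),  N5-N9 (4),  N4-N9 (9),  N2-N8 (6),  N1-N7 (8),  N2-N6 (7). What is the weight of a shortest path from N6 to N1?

12

A few of the N6→N1 routes:
N6-N8-N7-N1: 2 + 2 + 8 = 12
N6-N8-N7-N3-N1: 2 + 2 + 5 + 4 = 13
N6-N8-N7-N9-N4-N1: 2 + 2 + 5 + 9 + 3 = 21
N6-N8-N7-N4-N1: 2 + 2 + 14 + 3 = 21
Shortest: 12.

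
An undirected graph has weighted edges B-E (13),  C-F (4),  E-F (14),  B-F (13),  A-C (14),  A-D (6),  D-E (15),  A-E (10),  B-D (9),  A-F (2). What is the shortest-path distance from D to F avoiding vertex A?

Comparing a few candidate routes:
D → B → E → F: 9 + 13 + 14 = 36
D → E → F: 15 + 14 = 29
D → B → F: 9 + 13 = 22
The minimum is 22.

22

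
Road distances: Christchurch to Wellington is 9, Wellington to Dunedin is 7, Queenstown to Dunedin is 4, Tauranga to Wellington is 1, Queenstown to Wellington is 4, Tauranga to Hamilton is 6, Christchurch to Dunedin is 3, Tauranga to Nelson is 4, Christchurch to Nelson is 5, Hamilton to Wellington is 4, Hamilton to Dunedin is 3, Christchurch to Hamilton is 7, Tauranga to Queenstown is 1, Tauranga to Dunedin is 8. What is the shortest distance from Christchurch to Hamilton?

Checking several routes:
Christchurch -> Nelson -> Tauranga -> Wellington -> Hamilton: 5 + 4 + 1 + 4 = 14
Christchurch -> Dunedin -> Hamilton: 3 + 3 = 6
Christchurch -> Wellington -> Hamilton: 9 + 4 = 13
Christchurch -> Dunedin -> Queenstown -> Tauranga -> Wellington -> Hamilton: 3 + 4 + 1 + 1 + 4 = 13
Christchurch -> Hamilton: 7
Best route has total 6.

6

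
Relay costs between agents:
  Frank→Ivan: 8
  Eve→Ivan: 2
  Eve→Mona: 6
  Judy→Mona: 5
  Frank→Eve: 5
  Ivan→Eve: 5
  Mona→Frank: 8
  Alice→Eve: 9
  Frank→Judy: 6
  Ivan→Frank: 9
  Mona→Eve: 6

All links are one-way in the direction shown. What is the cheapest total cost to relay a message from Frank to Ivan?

Paths from Frank to Ivan:
Frank→Judy→Mona→Eve→Ivan: 6 + 5 + 6 + 2 = 19
Frank→Ivan: 8
Frank→Eve→Ivan: 5 + 2 = 7
Shortest: 7.

7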